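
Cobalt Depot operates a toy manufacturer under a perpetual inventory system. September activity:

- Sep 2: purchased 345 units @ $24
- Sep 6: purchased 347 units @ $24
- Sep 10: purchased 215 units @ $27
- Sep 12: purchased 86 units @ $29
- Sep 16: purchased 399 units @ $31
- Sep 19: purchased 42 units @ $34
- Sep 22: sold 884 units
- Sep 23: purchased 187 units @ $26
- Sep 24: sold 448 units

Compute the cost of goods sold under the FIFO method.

COGS = $35,416

Sep 22, 884 sold [FIFO — oldest first]: 345 @ $24 + 347 @ $24 + 192 @ $27 = $21,792
Sep 24, 448 sold [FIFO — oldest first]: 23 @ $27 + 86 @ $29 + 339 @ $31 = $13,624
Total COGS = $21,792 + $13,624 = $35,416
Ending inventory: 60 @ $31 + 42 @ $34 + 187 @ $26 = $8,150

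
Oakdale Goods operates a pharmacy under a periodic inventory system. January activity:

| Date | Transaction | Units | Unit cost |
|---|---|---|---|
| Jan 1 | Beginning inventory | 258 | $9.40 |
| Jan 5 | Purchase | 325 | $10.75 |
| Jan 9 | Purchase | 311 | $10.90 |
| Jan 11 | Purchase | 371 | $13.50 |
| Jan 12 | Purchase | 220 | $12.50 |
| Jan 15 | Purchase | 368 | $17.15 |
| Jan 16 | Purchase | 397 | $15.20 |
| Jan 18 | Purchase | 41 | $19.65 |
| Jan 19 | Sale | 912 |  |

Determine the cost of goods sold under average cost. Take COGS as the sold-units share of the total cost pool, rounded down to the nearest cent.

COGS = $12,029.40

Jan 19, sell 912: 912/2291 × $30,218.60 → $12,029.40
Ending inventory (cost pool remaining) = $18,189.20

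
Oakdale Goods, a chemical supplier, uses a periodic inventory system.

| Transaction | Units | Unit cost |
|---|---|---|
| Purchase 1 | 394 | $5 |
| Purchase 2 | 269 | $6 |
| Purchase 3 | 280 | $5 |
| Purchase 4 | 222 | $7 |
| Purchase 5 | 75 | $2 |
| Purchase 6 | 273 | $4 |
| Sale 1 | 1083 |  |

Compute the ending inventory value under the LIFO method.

Sale 1 (1083) [LIFO — newest first]: 273 @ $4 + 75 @ $2 + 222 @ $7 + 280 @ $5 + 233 @ $6 = $5,594
Ending inventory: 394 @ $5 + 36 @ $6 = $2,186
Check: goods available $7,780 = COGS $5,594 + ending $2,186

Ending inventory = $2,186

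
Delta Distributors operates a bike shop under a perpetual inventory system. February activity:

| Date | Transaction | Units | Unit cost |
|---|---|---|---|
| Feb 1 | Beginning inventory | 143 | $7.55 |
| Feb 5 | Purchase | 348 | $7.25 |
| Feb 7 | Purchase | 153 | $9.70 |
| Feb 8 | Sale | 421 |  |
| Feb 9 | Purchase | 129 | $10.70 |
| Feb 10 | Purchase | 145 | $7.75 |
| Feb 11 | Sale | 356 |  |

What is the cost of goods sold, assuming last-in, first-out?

Feb 8, 421 sold [LIFO — newest first]: 153 @ $9.70 + 268 @ $7.25 = $3,427.10
Feb 11, 356 sold [LIFO — newest first]: 145 @ $7.75 + 129 @ $10.70 + 80 @ $7.25 + 2 @ $7.55 = $3,099.15
Total COGS = $3,427.10 + $3,099.15 = $6,526.25
Ending inventory: 141 @ $7.55 = $1,064.55

COGS = $6,526.25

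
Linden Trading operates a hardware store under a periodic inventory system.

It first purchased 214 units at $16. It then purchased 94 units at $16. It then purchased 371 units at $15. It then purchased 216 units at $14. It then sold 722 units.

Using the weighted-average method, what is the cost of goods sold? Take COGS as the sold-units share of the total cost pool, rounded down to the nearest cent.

COGS = $10,904.21

Sale 1, sell 722: 722/895 × $13,517.00 → $10,904.21
Ending inventory (cost pool remaining) = $2,612.79
Check: goods available $13,517.00 = COGS $10,904.21 + ending $2,612.79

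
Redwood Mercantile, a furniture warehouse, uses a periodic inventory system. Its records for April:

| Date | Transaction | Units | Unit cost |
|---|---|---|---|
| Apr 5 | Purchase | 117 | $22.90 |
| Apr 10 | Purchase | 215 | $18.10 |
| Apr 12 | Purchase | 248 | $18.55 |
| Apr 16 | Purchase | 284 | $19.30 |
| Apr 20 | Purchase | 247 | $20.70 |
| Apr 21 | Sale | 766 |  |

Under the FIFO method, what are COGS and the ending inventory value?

COGS = $14,761.00; ending inventory = $7,004.30

Apr 21, 766 sold [FIFO — oldest first]: 117 @ $22.90 + 215 @ $18.10 + 248 @ $18.55 + 186 @ $19.30 = $14,761.00
Ending inventory: 98 @ $19.30 + 247 @ $20.70 = $7,004.30
Check: goods available $21,765.30 = COGS $14,761.00 + ending $7,004.30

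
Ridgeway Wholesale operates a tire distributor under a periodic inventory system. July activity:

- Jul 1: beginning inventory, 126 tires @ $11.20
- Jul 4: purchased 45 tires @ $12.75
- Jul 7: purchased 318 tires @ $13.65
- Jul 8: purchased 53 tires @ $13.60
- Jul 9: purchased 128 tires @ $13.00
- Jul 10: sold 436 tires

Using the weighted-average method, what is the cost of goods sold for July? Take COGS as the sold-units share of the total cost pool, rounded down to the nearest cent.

Jul 10, sell 436: 436/670 × $8,710.45 → $5,668.29
Ending inventory (cost pool remaining) = $3,042.16

COGS = $5,668.29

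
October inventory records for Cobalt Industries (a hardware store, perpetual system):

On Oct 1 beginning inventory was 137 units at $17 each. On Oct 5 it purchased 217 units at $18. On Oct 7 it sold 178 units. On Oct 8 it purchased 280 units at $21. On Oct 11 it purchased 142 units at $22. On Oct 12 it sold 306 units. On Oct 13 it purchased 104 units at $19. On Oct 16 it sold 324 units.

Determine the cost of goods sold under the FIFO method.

COGS = $15,847

Oct 7, 178 sold [FIFO — oldest first]: 137 @ $17 + 41 @ $18 = $3,067
Oct 12, 306 sold [FIFO — oldest first]: 176 @ $18 + 130 @ $21 = $5,898
Oct 16, 324 sold [FIFO — oldest first]: 150 @ $21 + 142 @ $22 + 32 @ $19 = $6,882
Total COGS = $3,067 + $5,898 + $6,882 = $15,847
Ending inventory: 72 @ $19 = $1,368
Check: goods available $17,215 = COGS $15,847 + ending $1,368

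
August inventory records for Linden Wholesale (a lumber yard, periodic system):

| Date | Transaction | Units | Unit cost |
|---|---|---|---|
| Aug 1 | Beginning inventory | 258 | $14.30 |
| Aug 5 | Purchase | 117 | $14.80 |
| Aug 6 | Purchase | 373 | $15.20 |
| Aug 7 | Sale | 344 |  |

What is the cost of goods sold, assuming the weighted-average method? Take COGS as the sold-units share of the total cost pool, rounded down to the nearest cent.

Aug 7, sell 344: 344/748 × $11,090.60 → $5,100.48
Ending inventory (cost pool remaining) = $5,990.12

COGS = $5,100.48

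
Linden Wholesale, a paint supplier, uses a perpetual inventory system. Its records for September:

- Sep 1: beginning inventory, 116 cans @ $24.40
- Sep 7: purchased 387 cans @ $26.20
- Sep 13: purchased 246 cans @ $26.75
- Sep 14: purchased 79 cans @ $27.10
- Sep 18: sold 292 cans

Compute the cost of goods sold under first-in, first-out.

COGS = $7,441.60

Sep 18, 292 sold [FIFO — oldest first]: 116 @ $24.40 + 176 @ $26.20 = $7,441.60
Ending inventory: 211 @ $26.20 + 246 @ $26.75 + 79 @ $27.10 = $14,249.60
Check: goods available $21,691.20 = COGS $7,441.60 + ending $14,249.60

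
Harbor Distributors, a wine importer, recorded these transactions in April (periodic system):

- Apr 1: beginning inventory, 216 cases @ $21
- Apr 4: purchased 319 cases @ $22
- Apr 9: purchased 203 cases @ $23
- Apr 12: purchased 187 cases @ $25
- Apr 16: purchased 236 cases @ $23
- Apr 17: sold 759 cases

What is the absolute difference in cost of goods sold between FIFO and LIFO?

$950

FIFO COGS: 216 @ $21 + 319 @ $22 + 203 @ $23 + 21 @ $25 = $16,748
LIFO COGS: 236 @ $23 + 187 @ $25 + 203 @ $23 + 133 @ $22 = $17,698
Difference = |$16,748 − $17,698| = $950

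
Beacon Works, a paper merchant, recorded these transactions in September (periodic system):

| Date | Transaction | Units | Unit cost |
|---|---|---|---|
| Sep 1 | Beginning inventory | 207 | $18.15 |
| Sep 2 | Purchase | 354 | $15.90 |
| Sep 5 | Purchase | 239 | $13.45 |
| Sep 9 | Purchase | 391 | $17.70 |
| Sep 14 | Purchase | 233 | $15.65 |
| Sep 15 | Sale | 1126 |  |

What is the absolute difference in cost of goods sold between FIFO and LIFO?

$407.00

FIFO COGS: 207 @ $18.15 + 354 @ $15.90 + 239 @ $13.45 + 326 @ $17.70 = $18,370.40
LIFO COGS: 233 @ $15.65 + 391 @ $17.70 + 239 @ $13.45 + 263 @ $15.90 = $17,963.40
Difference = |$18,370.40 − $17,963.40| = $407.00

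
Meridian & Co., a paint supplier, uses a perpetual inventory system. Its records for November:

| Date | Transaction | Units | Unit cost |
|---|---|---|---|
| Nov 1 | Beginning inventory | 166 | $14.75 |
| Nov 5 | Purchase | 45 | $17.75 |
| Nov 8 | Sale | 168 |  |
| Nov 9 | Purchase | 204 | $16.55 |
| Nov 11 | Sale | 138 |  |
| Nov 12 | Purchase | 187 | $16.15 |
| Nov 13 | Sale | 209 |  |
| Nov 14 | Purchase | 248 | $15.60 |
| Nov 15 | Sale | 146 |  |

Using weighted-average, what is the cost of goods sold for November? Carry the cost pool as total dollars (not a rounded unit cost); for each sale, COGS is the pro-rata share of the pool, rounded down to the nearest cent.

After Nov 1: 166 on hand, pool $2,448.50 (≈ $14.7500 each)
After Nov 5: 211 on hand, pool $3,247.25 (≈ $15.3898 each)
Nov 8, sell 168: 168/211 × $3,247.25 → $2,585.48
After Nov 9: 247 on hand, pool $4,037.97 (≈ $16.3481 each)
Nov 11, sell 138: 138/247 × $4,037.97 → $2,256.03
After Nov 12: 296 on hand, pool $4,801.99 (≈ $16.2229 each)
Nov 13, sell 209: 209/296 × $4,801.99 → $3,390.59
After Nov 14: 335 on hand, pool $5,280.20 (≈ $15.7618 each)
Nov 15, sell 146: 146/335 × $5,280.20 → $2,301.22
Total COGS = $2,585.48 + $2,256.03 + $3,390.59 + $2,301.22 = $10,533.32
Ending inventory (cost pool remaining) = $2,978.98

COGS = $10,533.32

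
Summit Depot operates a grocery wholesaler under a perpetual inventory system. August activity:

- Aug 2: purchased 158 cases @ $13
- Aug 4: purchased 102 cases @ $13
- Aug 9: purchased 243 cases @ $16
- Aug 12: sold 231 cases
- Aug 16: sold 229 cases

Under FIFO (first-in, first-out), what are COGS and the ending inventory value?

COGS = $6,580; ending inventory = $688

Aug 12, 231 sold [FIFO — oldest first]: 158 @ $13 + 73 @ $13 = $3,003
Aug 16, 229 sold [FIFO — oldest first]: 29 @ $13 + 200 @ $16 = $3,577
Total COGS = $3,003 + $3,577 = $6,580
Ending inventory: 43 @ $16 = $688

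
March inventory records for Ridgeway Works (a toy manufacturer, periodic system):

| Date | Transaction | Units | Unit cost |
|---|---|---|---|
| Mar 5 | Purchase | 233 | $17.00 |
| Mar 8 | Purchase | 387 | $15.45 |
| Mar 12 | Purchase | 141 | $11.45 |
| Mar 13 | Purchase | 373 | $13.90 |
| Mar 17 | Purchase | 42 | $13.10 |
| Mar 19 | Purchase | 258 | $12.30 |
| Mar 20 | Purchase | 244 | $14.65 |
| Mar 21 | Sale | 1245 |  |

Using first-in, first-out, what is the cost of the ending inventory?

Ending inventory = $5,899.30

Mar 21, 1245 sold [FIFO — oldest first]: 233 @ $17.00 + 387 @ $15.45 + 141 @ $11.45 + 373 @ $13.90 + 42 @ $13.10 + 69 @ $12.30 = $18,138.20
Ending inventory: 189 @ $12.30 + 244 @ $14.65 = $5,899.30
Check: goods available $24,037.50 = COGS $18,138.20 + ending $5,899.30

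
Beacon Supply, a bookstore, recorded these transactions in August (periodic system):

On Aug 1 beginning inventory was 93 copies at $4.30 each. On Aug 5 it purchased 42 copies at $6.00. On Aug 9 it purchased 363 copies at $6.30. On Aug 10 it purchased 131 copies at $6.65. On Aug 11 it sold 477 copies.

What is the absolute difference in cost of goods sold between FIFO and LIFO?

FIFO COGS: 93 @ $4.30 + 42 @ $6.00 + 342 @ $6.30 = $2,806.50
LIFO COGS: 131 @ $6.65 + 346 @ $6.30 = $3,050.95
Difference = |$2,806.50 − $3,050.95| = $244.45

$244.45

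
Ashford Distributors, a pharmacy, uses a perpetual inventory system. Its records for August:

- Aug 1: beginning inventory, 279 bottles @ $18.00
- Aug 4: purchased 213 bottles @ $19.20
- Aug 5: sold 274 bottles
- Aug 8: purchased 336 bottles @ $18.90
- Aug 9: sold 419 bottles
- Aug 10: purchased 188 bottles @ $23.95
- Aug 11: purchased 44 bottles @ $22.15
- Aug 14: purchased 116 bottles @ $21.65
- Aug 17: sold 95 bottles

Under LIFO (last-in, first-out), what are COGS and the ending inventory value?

Aug 5, 274 sold [LIFO — newest first]: 213 @ $19.20 + 61 @ $18.00 = $5,187.60
Aug 9, 419 sold [LIFO — newest first]: 336 @ $18.90 + 83 @ $18.00 = $7,844.40
Aug 17, 95 sold [LIFO — newest first]: 95 @ $21.65 = $2,056.75
Total COGS = $5,187.60 + $7,844.40 + $2,056.75 = $15,088.75
Ending inventory: 135 @ $18.00 + 188 @ $23.95 + 44 @ $22.15 + 21 @ $21.65 = $8,361.85

COGS = $15,088.75; ending inventory = $8,361.85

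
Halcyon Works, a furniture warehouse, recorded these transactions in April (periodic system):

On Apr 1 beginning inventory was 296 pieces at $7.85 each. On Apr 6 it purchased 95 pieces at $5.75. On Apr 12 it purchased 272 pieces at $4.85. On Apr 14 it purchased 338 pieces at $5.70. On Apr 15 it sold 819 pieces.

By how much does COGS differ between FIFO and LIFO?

FIFO COGS: 296 @ $7.85 + 95 @ $5.75 + 272 @ $4.85 + 156 @ $5.70 = $5,078.25
LIFO COGS: 338 @ $5.70 + 272 @ $4.85 + 95 @ $5.75 + 114 @ $7.85 = $4,686.95
Difference = |$5,078.25 − $4,686.95| = $391.30

$391.30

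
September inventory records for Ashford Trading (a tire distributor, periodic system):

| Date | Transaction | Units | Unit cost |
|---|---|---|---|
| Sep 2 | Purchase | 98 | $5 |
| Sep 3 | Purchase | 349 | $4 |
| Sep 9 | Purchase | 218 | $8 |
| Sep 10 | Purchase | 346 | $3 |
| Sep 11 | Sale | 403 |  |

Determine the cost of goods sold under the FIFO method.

Sep 11, 403 sold [FIFO — oldest first]: 98 @ $5 + 305 @ $4 = $1,710
Ending inventory: 44 @ $4 + 218 @ $8 + 346 @ $3 = $2,958

COGS = $1,710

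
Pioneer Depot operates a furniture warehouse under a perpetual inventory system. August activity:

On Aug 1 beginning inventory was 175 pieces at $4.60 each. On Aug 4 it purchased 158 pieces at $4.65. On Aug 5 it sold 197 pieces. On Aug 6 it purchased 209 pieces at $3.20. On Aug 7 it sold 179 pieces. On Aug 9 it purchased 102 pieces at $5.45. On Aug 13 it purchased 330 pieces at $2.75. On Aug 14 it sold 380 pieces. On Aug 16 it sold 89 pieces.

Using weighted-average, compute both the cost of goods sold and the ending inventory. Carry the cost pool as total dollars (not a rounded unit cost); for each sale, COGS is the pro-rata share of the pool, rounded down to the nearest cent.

After Aug 1: 175 on hand, pool $805.00 (≈ $4.6000 each)
After Aug 4: 333 on hand, pool $1,539.70 (≈ $4.6237 each)
Aug 5, sell 197: 197/333 × $1,539.70 → $910.87
After Aug 6: 345 on hand, pool $1,297.63 (≈ $3.7612 each)
Aug 7, sell 179: 179/345 × $1,297.63 → $673.26
After Aug 9: 268 on hand, pool $1,180.27 (≈ $4.4040 each)
After Aug 13: 598 on hand, pool $2,087.77 (≈ $3.4913 each)
Aug 14, sell 380: 380/598 × $2,087.77 → $1,326.67
Aug 16, sell 89: 89/218 × $761.10 → $310.72
Total COGS = $910.87 + $673.26 + $1,326.67 + $310.72 = $3,221.52
Ending inventory (cost pool remaining) = $450.38
Check: goods available $3,671.90 = COGS $3,221.52 + ending $450.38

COGS = $3,221.52; ending inventory = $450.38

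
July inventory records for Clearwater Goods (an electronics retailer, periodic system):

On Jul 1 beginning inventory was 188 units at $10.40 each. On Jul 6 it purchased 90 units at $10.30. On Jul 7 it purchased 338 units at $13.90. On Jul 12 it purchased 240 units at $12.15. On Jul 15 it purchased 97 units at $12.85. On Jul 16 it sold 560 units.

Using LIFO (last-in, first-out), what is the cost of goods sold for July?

COGS = $7,262.15

Jul 16, 560 sold [LIFO — newest first]: 97 @ $12.85 + 240 @ $12.15 + 223 @ $13.90 = $7,262.15
Ending inventory: 188 @ $10.40 + 90 @ $10.30 + 115 @ $13.90 = $4,480.70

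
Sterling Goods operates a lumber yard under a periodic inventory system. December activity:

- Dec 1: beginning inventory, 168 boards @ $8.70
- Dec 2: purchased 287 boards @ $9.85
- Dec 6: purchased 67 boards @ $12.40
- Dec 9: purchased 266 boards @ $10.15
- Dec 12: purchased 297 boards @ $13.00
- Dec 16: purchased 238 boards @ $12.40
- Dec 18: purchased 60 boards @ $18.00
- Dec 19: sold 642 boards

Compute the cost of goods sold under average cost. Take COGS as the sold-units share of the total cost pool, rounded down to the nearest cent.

COGS = $7,293.38

Dec 19, sell 642: 642/1383 × $15,711.45 → $7,293.38
Ending inventory (cost pool remaining) = $8,418.07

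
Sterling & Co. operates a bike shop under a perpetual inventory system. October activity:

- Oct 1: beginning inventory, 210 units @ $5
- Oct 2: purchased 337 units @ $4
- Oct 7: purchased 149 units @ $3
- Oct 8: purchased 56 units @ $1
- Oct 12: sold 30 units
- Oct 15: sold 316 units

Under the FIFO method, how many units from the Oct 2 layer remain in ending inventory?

201

Oct 12, 30 sold [FIFO — oldest first]: 30 @ $5 = $150
Oct 15, 316 sold [FIFO — oldest first]: 180 @ $5 + 136 @ $4 = $1,444
Total COGS = $150 + $1,444 = $1,594
Ending inventory: 201 @ $4 + 149 @ $3 + 56 @ $1 = $1,307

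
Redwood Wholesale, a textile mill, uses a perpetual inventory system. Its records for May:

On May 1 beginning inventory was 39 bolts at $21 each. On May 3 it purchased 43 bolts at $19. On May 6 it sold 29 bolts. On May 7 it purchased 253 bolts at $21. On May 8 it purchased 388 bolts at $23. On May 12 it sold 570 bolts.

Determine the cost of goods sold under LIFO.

May 6, 29 sold [LIFO — newest first]: 29 @ $19 = $551
May 12, 570 sold [LIFO — newest first]: 388 @ $23 + 182 @ $21 = $12,746
Total COGS = $551 + $12,746 = $13,297
Ending inventory: 39 @ $21 + 14 @ $19 + 71 @ $21 = $2,576

COGS = $13,297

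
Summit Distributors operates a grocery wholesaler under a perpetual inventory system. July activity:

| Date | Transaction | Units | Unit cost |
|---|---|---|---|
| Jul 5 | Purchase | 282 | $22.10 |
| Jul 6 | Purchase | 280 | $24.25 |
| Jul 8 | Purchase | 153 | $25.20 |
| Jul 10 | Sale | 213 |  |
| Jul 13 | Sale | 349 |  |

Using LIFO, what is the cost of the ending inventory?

Jul 10, 213 sold [LIFO — newest first]: 153 @ $25.20 + 60 @ $24.25 = $5,310.60
Jul 13, 349 sold [LIFO — newest first]: 220 @ $24.25 + 129 @ $22.10 = $8,185.90
Total COGS = $5,310.60 + $8,185.90 = $13,496.50
Ending inventory: 153 @ $22.10 = $3,381.30
Check: goods available $16,877.80 = COGS $13,496.50 + ending $3,381.30

Ending inventory = $3,381.30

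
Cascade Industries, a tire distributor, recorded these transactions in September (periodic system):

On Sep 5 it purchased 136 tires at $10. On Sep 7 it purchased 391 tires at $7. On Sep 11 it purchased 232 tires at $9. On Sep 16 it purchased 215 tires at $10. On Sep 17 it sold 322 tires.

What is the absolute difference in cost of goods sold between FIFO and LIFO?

FIFO COGS: 136 @ $10 + 186 @ $7 = $2,662
LIFO COGS: 215 @ $10 + 107 @ $9 = $3,113
Difference = |$2,662 − $3,113| = $451

$451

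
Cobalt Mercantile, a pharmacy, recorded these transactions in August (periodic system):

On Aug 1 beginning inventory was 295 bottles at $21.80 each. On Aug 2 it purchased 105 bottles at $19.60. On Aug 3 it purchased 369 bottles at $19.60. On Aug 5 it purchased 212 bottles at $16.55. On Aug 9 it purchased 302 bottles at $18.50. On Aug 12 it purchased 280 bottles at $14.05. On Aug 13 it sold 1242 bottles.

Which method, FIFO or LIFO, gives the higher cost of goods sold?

FIFO COGS: 295 @ $21.80 + 105 @ $19.60 + 369 @ $19.60 + 212 @ $16.55 + 261 @ $18.50 = $24,058.50
LIFO COGS: 280 @ $14.05 + 302 @ $18.50 + 212 @ $16.55 + 369 @ $19.60 + 79 @ $19.60 = $21,810.40

FIFO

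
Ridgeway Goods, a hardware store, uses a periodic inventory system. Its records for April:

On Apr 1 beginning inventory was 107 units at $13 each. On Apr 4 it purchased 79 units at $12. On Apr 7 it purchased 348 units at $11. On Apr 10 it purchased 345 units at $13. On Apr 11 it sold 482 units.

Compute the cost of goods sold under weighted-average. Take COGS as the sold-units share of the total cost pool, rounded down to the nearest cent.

COGS = $5,841.02

Apr 11, sell 482: 482/879 × $10,652.00 → $5,841.02
Ending inventory (cost pool remaining) = $4,810.98
Check: goods available $10,652.00 = COGS $5,841.02 + ending $4,810.98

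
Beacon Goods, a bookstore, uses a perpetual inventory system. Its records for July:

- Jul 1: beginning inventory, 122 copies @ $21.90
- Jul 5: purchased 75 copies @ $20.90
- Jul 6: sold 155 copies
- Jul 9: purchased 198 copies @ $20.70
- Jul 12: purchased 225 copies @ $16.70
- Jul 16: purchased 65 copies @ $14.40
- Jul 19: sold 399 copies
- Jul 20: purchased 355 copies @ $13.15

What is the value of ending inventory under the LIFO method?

Ending inventory = $7,430.35

Jul 6, 155 sold [LIFO — newest first]: 75 @ $20.90 + 80 @ $21.90 = $3,319.50
Jul 19, 399 sold [LIFO — newest first]: 65 @ $14.40 + 225 @ $16.70 + 109 @ $20.70 = $6,949.80
Total COGS = $3,319.50 + $6,949.80 = $10,269.30
Ending inventory: 42 @ $21.90 + 89 @ $20.70 + 355 @ $13.15 = $7,430.35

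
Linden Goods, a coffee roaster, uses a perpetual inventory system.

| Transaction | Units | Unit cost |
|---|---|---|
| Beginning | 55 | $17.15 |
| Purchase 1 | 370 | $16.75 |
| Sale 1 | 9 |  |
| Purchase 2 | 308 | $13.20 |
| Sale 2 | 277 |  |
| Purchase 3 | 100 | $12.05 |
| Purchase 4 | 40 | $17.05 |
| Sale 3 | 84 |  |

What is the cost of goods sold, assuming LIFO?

COGS = $5,019.35

Sale 1 (9) [LIFO — newest first]: 9 @ $16.75 = $150.75
Sale 2 (277) [LIFO — newest first]: 277 @ $13.20 = $3,656.40
Sale 3 (84) [LIFO — newest first]: 40 @ $17.05 + 44 @ $12.05 = $1,212.20
Total COGS = $150.75 + $3,656.40 + $1,212.20 = $5,019.35
Ending inventory: 55 @ $17.15 + 361 @ $16.75 + 31 @ $13.20 + 56 @ $12.05 = $8,074.00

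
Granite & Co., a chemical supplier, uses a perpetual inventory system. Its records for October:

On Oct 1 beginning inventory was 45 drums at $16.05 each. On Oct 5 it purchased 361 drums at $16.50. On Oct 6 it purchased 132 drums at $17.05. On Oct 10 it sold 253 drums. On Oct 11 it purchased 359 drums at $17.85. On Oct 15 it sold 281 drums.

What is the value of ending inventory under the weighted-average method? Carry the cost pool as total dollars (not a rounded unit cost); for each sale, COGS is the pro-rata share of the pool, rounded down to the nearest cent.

Ending inventory = $6,278.32

After Oct 1: 45 on hand, pool $722.25 (≈ $16.0500 each)
After Oct 5: 406 on hand, pool $6,678.75 (≈ $16.4501 each)
After Oct 6: 538 on hand, pool $8,929.35 (≈ $16.5973 each)
Oct 10, sell 253: 253/538 × $8,929.35 → $4,199.11
After Oct 11: 644 on hand, pool $11,138.39 (≈ $17.2956 each)
Oct 15, sell 281: 281/644 × $11,138.39 → $4,860.07
Total COGS = $4,199.11 + $4,860.07 = $9,059.18
Ending inventory (cost pool remaining) = $6,278.32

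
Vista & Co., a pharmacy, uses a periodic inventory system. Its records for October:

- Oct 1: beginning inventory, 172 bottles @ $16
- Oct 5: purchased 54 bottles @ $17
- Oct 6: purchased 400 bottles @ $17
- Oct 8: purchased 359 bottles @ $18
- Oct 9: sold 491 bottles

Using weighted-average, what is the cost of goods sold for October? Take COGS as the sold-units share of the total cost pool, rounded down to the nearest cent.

COGS = $8,440.21

Oct 9, sell 491: 491/985 × $16,932.00 → $8,440.21
Ending inventory (cost pool remaining) = $8,491.79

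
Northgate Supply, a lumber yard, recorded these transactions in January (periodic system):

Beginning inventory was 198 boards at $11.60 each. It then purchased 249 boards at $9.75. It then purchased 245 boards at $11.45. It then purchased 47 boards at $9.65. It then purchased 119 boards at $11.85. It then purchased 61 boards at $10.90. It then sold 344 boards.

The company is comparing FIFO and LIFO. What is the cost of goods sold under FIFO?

COGS = $3,720.30

FIFO COGS: 198 @ $11.60 + 146 @ $9.75 = $3,720.30
LIFO COGS: 61 @ $10.90 + 119 @ $11.85 + 47 @ $9.65 + 117 @ $11.45 = $3,868.25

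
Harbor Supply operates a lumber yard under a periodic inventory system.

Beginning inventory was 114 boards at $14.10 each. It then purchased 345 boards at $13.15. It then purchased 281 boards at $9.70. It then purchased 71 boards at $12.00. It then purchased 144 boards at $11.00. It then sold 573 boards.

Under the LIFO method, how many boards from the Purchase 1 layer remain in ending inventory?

268

Sale 1 (573) [LIFO — newest first]: 144 @ $11.00 + 71 @ $12.00 + 281 @ $9.70 + 77 @ $13.15 = $6,174.25
Ending inventory: 114 @ $14.10 + 268 @ $13.15 = $5,131.60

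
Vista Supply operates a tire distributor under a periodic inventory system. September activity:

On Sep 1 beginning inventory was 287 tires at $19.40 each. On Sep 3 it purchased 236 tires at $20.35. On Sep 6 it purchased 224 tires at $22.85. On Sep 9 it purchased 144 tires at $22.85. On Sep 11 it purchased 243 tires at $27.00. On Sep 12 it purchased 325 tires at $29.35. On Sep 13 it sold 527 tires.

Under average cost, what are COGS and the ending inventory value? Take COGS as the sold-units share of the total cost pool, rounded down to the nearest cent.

Sep 13, sell 527: 527/1459 × $34,878.95 → $12,598.49
Ending inventory (cost pool remaining) = $22,280.46

COGS = $12,598.49; ending inventory = $22,280.46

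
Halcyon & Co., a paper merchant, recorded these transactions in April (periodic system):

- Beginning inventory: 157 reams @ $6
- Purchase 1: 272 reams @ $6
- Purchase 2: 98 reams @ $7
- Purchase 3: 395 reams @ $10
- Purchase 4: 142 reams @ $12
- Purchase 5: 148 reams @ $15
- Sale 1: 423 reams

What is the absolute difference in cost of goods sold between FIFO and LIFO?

FIFO COGS: 157 @ $6 + 266 @ $6 = $2,538
LIFO COGS: 148 @ $15 + 142 @ $12 + 133 @ $10 = $5,254
Difference = |$2,538 − $5,254| = $2,716

$2,716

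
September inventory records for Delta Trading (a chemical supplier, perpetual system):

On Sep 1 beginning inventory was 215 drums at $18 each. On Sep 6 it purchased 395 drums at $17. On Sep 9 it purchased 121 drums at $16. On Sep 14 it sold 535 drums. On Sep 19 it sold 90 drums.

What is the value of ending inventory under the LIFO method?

Ending inventory = $1,908

Sep 14, 535 sold [LIFO — newest first]: 121 @ $16 + 395 @ $17 + 19 @ $18 = $8,993
Sep 19, 90 sold [LIFO — newest first]: 90 @ $18 = $1,620
Total COGS = $8,993 + $1,620 = $10,613
Ending inventory: 106 @ $18 = $1,908
Check: goods available $12,521 = COGS $10,613 + ending $1,908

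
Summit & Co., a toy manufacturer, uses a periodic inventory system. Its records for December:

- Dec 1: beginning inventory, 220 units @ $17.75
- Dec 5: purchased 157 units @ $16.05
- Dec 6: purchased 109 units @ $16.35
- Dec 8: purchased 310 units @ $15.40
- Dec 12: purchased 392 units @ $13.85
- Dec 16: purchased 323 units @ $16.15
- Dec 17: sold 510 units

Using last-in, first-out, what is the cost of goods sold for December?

COGS = $7,806.40

Dec 17, 510 sold [LIFO — newest first]: 323 @ $16.15 + 187 @ $13.85 = $7,806.40
Ending inventory: 220 @ $17.75 + 157 @ $16.05 + 109 @ $16.35 + 310 @ $15.40 + 205 @ $13.85 = $15,820.25
Check: goods available $23,626.65 = COGS $7,806.40 + ending $15,820.25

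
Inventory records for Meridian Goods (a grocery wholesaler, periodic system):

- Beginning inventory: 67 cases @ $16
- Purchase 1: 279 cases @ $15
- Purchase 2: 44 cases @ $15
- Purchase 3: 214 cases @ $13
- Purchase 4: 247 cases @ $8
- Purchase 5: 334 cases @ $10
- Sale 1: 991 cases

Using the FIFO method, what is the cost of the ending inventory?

Ending inventory = $1,940

Sale 1 (991) [FIFO — oldest first]: 67 @ $16 + 279 @ $15 + 44 @ $15 + 214 @ $13 + 247 @ $8 + 140 @ $10 = $12,075
Ending inventory: 194 @ $10 = $1,940
Check: goods available $14,015 = COGS $12,075 + ending $1,940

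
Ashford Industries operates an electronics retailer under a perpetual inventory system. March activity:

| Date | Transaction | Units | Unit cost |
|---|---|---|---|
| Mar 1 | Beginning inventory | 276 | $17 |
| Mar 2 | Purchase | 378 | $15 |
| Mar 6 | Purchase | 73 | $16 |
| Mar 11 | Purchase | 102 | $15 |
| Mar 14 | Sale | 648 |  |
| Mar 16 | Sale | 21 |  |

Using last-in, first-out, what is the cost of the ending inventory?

Ending inventory = $2,720

Mar 14, 648 sold [LIFO — newest first]: 102 @ $15 + 73 @ $16 + 378 @ $15 + 95 @ $17 = $9,983
Mar 16, 21 sold [LIFO — newest first]: 21 @ $17 = $357
Total COGS = $9,983 + $357 = $10,340
Ending inventory: 160 @ $17 = $2,720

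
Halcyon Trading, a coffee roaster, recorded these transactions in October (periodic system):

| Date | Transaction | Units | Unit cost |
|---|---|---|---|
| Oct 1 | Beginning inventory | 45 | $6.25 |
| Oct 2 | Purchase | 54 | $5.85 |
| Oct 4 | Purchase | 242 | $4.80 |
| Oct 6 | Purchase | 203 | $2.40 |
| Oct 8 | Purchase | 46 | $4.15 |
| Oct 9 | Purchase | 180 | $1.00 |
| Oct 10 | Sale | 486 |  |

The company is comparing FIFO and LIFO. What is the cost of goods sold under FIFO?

FIFO COGS: 45 @ $6.25 + 54 @ $5.85 + 242 @ $4.80 + 145 @ $2.40 = $2,106.75
LIFO COGS: 180 @ $1.00 + 46 @ $4.15 + 203 @ $2.40 + 57 @ $4.80 = $1,131.70

COGS = $2,106.75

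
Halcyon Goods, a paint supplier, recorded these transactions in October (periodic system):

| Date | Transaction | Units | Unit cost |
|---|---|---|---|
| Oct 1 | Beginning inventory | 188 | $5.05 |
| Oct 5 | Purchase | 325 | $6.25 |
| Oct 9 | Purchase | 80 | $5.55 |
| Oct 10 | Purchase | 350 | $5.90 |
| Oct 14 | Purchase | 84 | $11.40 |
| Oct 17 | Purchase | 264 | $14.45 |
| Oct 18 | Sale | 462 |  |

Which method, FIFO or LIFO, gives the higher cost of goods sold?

FIFO COGS: 188 @ $5.05 + 274 @ $6.25 = $2,661.90
LIFO COGS: 264 @ $14.45 + 84 @ $11.40 + 114 @ $5.90 = $5,445.00

LIFO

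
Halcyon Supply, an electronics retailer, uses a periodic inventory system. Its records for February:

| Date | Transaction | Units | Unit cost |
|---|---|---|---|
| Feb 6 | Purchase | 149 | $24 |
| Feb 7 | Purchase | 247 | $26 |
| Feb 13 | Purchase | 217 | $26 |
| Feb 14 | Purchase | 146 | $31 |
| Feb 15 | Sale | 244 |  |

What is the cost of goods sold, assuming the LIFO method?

Feb 15, 244 sold [LIFO — newest first]: 146 @ $31 + 98 @ $26 = $7,074
Ending inventory: 149 @ $24 + 247 @ $26 + 119 @ $26 = $13,092

COGS = $7,074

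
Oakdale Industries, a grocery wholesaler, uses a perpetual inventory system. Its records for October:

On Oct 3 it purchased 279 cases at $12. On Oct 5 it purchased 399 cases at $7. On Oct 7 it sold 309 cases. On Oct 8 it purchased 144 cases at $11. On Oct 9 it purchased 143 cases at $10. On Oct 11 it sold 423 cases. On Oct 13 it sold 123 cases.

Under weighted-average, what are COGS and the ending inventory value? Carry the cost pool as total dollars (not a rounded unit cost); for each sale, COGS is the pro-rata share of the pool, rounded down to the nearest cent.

COGS = $8,089.16; ending inventory = $1,065.84

After Oct 3: 279 on hand, pool $3,348.00 (≈ $12.0000 each)
After Oct 5: 678 on hand, pool $6,141.00 (≈ $9.0575 each)
Oct 7, sell 309: 309/678 × $6,141.00 → $2,798.77
After Oct 8: 513 on hand, pool $4,926.23 (≈ $9.6028 each)
After Oct 9: 656 on hand, pool $6,356.23 (≈ $9.6894 each)
Oct 11, sell 423: 423/656 × $6,356.23 → $4,098.60
Oct 13, sell 123: 123/233 × $2,257.63 → $1,191.79
Total COGS = $2,798.77 + $4,098.60 + $1,191.79 = $8,089.16
Ending inventory (cost pool remaining) = $1,065.84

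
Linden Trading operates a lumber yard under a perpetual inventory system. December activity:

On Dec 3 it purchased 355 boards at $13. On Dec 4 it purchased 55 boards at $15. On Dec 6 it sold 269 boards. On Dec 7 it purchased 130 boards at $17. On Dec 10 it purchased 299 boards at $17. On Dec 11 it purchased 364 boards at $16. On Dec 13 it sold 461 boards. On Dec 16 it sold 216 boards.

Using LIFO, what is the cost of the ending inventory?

Dec 6, 269 sold [LIFO — newest first]: 55 @ $15 + 214 @ $13 = $3,607
Dec 13, 461 sold [LIFO — newest first]: 364 @ $16 + 97 @ $17 = $7,473
Dec 16, 216 sold [LIFO — newest first]: 202 @ $17 + 14 @ $17 = $3,672
Total COGS = $3,607 + $7,473 + $3,672 = $14,752
Ending inventory: 141 @ $13 + 116 @ $17 = $3,805

Ending inventory = $3,805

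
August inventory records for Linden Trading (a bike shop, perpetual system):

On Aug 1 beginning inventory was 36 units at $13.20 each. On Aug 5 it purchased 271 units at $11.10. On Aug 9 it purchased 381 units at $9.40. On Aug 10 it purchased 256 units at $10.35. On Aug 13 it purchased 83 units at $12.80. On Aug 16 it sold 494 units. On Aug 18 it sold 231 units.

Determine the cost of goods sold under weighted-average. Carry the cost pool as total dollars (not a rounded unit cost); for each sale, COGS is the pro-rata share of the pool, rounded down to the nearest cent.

After Aug 1: 36 on hand, pool $475.20 (≈ $13.2000 each)
After Aug 5: 307 on hand, pool $3,483.30 (≈ $11.3463 each)
After Aug 9: 688 on hand, pool $7,064.70 (≈ $10.2685 each)
After Aug 10: 944 on hand, pool $9,714.30 (≈ $10.2906 each)
After Aug 13: 1027 on hand, pool $10,776.70 (≈ $10.4934 each)
Aug 16, sell 494: 494/1027 × $10,776.70 → $5,183.72
Aug 18, sell 231: 231/533 × $5,592.98 → $2,423.97
Total COGS = $5,183.72 + $2,423.97 = $7,607.69
Ending inventory (cost pool remaining) = $3,169.01

COGS = $7,607.69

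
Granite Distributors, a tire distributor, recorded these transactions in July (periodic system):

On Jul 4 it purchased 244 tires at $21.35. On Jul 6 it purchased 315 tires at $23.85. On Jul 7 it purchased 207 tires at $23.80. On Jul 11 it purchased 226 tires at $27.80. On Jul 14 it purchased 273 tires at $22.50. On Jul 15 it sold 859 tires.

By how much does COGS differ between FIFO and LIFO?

$766.80

FIFO COGS: 244 @ $21.35 + 315 @ $23.85 + 207 @ $23.80 + 93 @ $27.80 = $20,234.15
LIFO COGS: 273 @ $22.50 + 226 @ $27.80 + 207 @ $23.80 + 153 @ $23.85 = $21,000.95
Difference = |$20,234.15 − $21,000.95| = $766.80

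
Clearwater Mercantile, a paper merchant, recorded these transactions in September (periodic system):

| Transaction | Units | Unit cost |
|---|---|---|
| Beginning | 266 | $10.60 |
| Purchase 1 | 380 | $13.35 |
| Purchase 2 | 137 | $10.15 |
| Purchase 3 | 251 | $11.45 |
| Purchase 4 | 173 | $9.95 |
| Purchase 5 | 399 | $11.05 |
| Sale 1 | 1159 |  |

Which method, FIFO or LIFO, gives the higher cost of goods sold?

FIFO

FIFO COGS: 266 @ $10.60 + 380 @ $13.35 + 137 @ $10.15 + 251 @ $11.45 + 125 @ $9.95 = $13,400.85
LIFO COGS: 399 @ $11.05 + 173 @ $9.95 + 251 @ $11.45 + 137 @ $10.15 + 199 @ $13.35 = $13,051.45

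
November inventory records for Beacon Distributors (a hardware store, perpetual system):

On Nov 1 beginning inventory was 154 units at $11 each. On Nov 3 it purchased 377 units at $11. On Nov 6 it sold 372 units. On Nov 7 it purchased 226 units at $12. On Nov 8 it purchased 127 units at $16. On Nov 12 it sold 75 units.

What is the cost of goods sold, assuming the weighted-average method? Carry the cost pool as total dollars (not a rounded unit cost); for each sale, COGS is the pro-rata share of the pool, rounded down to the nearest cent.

After Nov 1: 154 on hand, pool $1,694.00 (≈ $11.0000 each)
After Nov 3: 531 on hand, pool $5,841.00 (≈ $11.0000 each)
Nov 6, sell 372: 372/531 × $5,841.00 → $4,092.00
After Nov 7: 385 on hand, pool $4,461.00 (≈ $11.5870 each)
After Nov 8: 512 on hand, pool $6,493.00 (≈ $12.6816 each)
Nov 12, sell 75: 75/512 × $6,493.00 → $951.12
Total COGS = $4,092.00 + $951.12 = $5,043.12
Ending inventory (cost pool remaining) = $5,541.88

COGS = $5,043.12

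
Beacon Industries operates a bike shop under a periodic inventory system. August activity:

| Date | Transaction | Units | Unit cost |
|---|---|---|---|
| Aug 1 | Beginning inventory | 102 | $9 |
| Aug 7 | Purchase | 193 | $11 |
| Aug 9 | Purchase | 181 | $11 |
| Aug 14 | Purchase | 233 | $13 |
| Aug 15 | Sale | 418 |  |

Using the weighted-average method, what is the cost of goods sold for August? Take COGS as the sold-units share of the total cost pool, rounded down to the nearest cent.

COGS = $4,752.46

Aug 15, sell 418: 418/709 × $8,061.00 → $4,752.46
Ending inventory (cost pool remaining) = $3,308.54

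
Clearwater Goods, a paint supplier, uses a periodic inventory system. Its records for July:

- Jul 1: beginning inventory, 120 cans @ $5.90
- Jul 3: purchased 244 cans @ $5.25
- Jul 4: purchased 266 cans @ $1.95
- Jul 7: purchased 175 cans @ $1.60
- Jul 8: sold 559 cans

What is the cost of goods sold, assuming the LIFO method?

Jul 8, 559 sold [LIFO — newest first]: 175 @ $1.60 + 266 @ $1.95 + 118 @ $5.25 = $1,418.20
Ending inventory: 120 @ $5.90 + 126 @ $5.25 = $1,369.50

COGS = $1,418.20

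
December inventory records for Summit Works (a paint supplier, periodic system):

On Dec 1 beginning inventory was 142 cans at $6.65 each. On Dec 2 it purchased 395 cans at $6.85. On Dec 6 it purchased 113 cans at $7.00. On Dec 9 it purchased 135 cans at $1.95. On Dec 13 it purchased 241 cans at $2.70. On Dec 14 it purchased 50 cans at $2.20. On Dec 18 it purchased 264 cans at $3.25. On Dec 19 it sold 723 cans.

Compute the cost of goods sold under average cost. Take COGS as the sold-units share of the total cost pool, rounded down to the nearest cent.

Dec 19, sell 723: 723/1340 × $6,323.00 → $3,411.58
Ending inventory (cost pool remaining) = $2,911.42
Check: goods available $6,323.00 = COGS $3,411.58 + ending $2,911.42

COGS = $3,411.58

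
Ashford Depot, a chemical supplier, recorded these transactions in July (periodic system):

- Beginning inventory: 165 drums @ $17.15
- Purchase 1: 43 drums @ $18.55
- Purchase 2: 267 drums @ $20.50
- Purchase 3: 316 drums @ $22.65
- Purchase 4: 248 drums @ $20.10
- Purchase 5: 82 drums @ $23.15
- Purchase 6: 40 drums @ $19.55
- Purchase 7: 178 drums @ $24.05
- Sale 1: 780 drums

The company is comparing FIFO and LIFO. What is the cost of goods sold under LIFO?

COGS = $17,200.80

FIFO COGS: 165 @ $17.15 + 43 @ $18.55 + 267 @ $20.50 + 305 @ $22.65 = $16,009.15
LIFO COGS: 178 @ $24.05 + 40 @ $19.55 + 82 @ $23.15 + 248 @ $20.10 + 232 @ $22.65 = $17,200.80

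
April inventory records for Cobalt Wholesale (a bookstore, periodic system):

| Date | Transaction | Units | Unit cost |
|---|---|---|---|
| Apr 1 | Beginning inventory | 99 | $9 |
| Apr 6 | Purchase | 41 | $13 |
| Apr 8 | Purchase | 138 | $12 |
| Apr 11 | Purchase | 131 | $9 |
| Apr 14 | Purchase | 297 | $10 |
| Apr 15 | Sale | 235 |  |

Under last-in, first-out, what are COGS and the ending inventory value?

COGS = $2,350; ending inventory = $4,879

Apr 15, 235 sold [LIFO — newest first]: 235 @ $10 = $2,350
Ending inventory: 99 @ $9 + 41 @ $13 + 138 @ $12 + 131 @ $9 + 62 @ $10 = $4,879
Check: goods available $7,229 = COGS $2,350 + ending $4,879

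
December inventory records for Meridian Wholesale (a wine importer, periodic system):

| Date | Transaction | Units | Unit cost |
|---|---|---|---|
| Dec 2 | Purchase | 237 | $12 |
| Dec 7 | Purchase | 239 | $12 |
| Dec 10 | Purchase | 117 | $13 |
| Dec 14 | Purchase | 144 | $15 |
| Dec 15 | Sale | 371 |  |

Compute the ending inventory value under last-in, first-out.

Dec 15, 371 sold [LIFO — newest first]: 144 @ $15 + 117 @ $13 + 110 @ $12 = $5,001
Ending inventory: 237 @ $12 + 129 @ $12 = $4,392

Ending inventory = $4,392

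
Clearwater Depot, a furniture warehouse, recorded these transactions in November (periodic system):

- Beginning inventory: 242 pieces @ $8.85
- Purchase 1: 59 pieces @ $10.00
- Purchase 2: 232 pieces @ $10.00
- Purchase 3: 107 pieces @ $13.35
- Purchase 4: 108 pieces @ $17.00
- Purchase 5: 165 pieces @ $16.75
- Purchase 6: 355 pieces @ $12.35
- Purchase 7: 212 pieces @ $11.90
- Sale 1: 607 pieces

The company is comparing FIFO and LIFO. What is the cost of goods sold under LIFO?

FIFO COGS: 242 @ $8.85 + 59 @ $10.00 + 232 @ $10.00 + 74 @ $13.35 = $6,039.60
LIFO COGS: 212 @ $11.90 + 355 @ $12.35 + 40 @ $16.75 = $7,577.05

COGS = $7,577.05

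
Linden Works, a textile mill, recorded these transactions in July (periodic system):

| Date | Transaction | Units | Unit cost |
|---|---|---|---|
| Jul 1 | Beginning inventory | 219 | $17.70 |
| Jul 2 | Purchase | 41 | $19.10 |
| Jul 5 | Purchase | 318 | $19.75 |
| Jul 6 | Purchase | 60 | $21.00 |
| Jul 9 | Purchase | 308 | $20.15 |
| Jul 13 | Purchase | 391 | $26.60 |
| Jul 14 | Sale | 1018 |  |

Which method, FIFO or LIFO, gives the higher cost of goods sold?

LIFO

FIFO COGS: 219 @ $17.70 + 41 @ $19.10 + 318 @ $19.75 + 60 @ $21.00 + 308 @ $20.15 + 72 @ $26.60 = $20,321.30
LIFO COGS: 391 @ $26.60 + 308 @ $20.15 + 60 @ $21.00 + 259 @ $19.75 = $22,982.05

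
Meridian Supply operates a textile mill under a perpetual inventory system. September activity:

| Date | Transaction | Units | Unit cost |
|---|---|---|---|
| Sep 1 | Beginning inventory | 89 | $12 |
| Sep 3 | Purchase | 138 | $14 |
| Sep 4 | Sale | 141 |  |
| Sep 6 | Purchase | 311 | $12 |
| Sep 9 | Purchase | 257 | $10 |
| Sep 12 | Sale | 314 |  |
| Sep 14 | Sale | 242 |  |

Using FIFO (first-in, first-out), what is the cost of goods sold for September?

Sep 4, 141 sold [FIFO — oldest first]: 89 @ $12 + 52 @ $14 = $1,796
Sep 12, 314 sold [FIFO — oldest first]: 86 @ $14 + 228 @ $12 = $3,940
Sep 14, 242 sold [FIFO — oldest first]: 83 @ $12 + 159 @ $10 = $2,586
Total COGS = $1,796 + $3,940 + $2,586 = $8,322
Ending inventory: 98 @ $10 = $980

COGS = $8,322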